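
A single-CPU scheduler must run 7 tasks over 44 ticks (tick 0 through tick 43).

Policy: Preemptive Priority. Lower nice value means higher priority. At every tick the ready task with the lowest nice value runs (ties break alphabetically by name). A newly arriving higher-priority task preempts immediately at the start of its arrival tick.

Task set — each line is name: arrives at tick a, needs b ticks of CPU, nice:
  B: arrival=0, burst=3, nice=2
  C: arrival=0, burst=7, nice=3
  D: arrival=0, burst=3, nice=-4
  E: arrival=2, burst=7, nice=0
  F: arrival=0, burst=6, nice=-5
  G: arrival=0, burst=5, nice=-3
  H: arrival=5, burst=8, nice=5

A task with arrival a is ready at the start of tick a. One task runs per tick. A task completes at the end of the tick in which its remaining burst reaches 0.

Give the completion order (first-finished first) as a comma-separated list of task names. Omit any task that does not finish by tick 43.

completion order = F, D, G, E, B, C, H

t=0: ready={B,C,D,F,G} → run F
t=1: ready={B,C,D,F,G} → run F
t=2: ready={B,C,D,E,F,G} → run F
t=3: ready={B,C,D,E,F,G} → run F
t=4: ready={B,C,D,E,F,G} → run F
t=5: ready={B,C,D,E,F,G,H} → run F
t=6: ready={B,C,D,E,G,H} → run D
t=7: ready={B,C,D,E,G,H} → run D
t=8: ready={B,C,D,E,G,H} → run D
t=9: ready={B,C,E,G,H} → run G
t=10: ready={B,C,E,G,H} → run G
t=11: ready={B,C,E,G,H} → run G
t=12: ready={B,C,E,G,H} → run G
t=13: ready={B,C,E,G,H} → run G
t=14: ready={B,C,E,H} → run E
t=15: ready={B,C,E,H} → run E
t=16: ready={B,C,E,H} → run E
t=17: ready={B,C,E,H} → run E
t=18: ready={B,C,E,H} → run E
t=19: ready={B,C,E,H} → run E
t=20: ready={B,C,E,H} → run E
t=21: ready={B,C,H} → run B
t=22: ready={B,C,H} → run B
t=23: ready={B,C,H} → run B
t=24: ready={C,H} → run C
t=25: ready={C,H} → run C
t=26: ready={C,H} → run C
t=27: ready={C,H} → run C
t=28: ready={C,H} → run C
t=29: ready={C,H} → run C
t=30: ready={C,H} → run C
t=31: ready={H} → run H
t=32: ready={H} → run H
t=33: ready={H} → run H
t=34: ready={H} → run H
t=35: ready={H} → run H
t=36: ready={H} → run H
t=37: ready={H} → run H
t=38: ready={H} → run H
t=39: (idle)
t=40: (idle)
t=41: (idle)
t=42: (idle)
t=43: (idle)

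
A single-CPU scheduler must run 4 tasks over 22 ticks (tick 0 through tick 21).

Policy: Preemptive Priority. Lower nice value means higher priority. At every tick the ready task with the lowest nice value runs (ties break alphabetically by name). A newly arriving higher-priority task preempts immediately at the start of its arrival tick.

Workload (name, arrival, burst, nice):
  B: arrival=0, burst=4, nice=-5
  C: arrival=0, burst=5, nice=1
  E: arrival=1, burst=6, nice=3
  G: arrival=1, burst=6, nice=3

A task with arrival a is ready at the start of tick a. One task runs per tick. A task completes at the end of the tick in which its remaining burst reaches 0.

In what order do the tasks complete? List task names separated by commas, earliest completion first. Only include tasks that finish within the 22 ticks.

completion order = B, C, E, G

t=0: ready={B,C} → run B
t=1: ready={B,C,E,G} → run B
t=2: ready={B,C,E,G} → run B
t=3: ready={B,C,E,G} → run B
t=4: ready={C,E,G} → run C
t=5: ready={C,E,G} → run C
t=6: ready={C,E,G} → run C
t=7: ready={C,E,G} → run C
t=8: ready={C,E,G} → run C
t=9: ready={E,G} → run E
t=10: ready={E,G} → run E
t=11: ready={E,G} → run E
t=12: ready={E,G} → run E
t=13: ready={E,G} → run E
t=14: ready={E,G} → run E
t=15: ready={G} → run G
t=16: ready={G} → run G
t=17: ready={G} → run G
t=18: ready={G} → run G
t=19: ready={G} → run G
t=20: ready={G} → run G
t=21: (idle)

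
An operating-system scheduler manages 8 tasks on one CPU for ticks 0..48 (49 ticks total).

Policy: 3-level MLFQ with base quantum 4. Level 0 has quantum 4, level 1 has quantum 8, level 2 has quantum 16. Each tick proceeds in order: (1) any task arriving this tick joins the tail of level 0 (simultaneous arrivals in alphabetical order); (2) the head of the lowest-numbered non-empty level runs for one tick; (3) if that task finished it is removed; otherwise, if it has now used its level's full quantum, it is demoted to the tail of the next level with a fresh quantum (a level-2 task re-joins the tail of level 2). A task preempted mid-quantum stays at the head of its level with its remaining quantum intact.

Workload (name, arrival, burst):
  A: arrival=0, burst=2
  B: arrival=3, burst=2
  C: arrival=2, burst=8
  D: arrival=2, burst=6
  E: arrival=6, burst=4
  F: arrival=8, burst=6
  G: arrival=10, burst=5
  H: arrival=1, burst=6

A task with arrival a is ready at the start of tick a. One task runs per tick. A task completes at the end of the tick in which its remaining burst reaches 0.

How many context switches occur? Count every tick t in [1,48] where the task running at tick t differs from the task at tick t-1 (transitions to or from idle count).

t=0: L0/L1/L2 = A/-/- → run A
t=1: L0/L1/L2 = AH/-/- → run A
t=2: L0/L1/L2 = HCD/-/- → run H
t=3: L0/L1/L2 = HCDB/-/- → run H
t=4: L0/L1/L2 = HCDB/-/- → run H
t=5: L0/L1/L2 = HCDB/-/- → run H
t=6: L0/L1/L2 = CDBE/H/- → run C
t=7: L0/L1/L2 = CDBE/H/- → run C
t=8: L0/L1/L2 = CDBEF/H/- → run C
t=9: L0/L1/L2 = CDBEF/H/- → run C
t=10: L0/L1/L2 = DBEFG/HC/- → run D
t=11: L0/L1/L2 = DBEFG/HC/- → run D
t=12: L0/L1/L2 = DBEFG/HC/- → run D
t=13: L0/L1/L2 = DBEFG/HC/- → run D
t=14: L0/L1/L2 = BEFG/HCD/- → run B
t=15: L0/L1/L2 = BEFG/HCD/- → run B
t=16: L0/L1/L2 = EFG/HCD/- → run E
t=17: L0/L1/L2 = EFG/HCD/- → run E
t=18: L0/L1/L2 = EFG/HCD/- → run E
t=19: L0/L1/L2 = EFG/HCD/- → run E
t=20: L0/L1/L2 = FG/HCD/- → run F
t=21: L0/L1/L2 = FG/HCD/- → run F
t=22: L0/L1/L2 = FG/HCD/- → run F
t=23: L0/L1/L2 = FG/HCD/- → run F
t=24: L0/L1/L2 = G/HCDF/- → run G
t=25: L0/L1/L2 = G/HCDF/- → run G
t=26: L0/L1/L2 = G/HCDF/- → run G
t=27: L0/L1/L2 = G/HCDF/- → run G
t=28: L0/L1/L2 = -/HCDFG/- → run H
t=29: L0/L1/L2 = -/HCDFG/- → run H
t=30: L0/L1/L2 = -/CDFG/- → run C
t=31: L0/L1/L2 = -/CDFG/- → run C
t=32: L0/L1/L2 = -/CDFG/- → run C
t=33: L0/L1/L2 = -/CDFG/- → run C
t=34: L0/L1/L2 = -/DFG/- → run D
t=35: L0/L1/L2 = -/DFG/- → run D
t=36: L0/L1/L2 = -/FG/- → run F
t=37: L0/L1/L2 = -/FG/- → run F
t=38: L0/L1/L2 = -/G/- → run G
t=39: (idle)
t=40: (idle)
t=41: (idle)
t=42: (idle)
t=43: (idle)
t=44: (idle)
t=45: (idle)
t=46: (idle)
t=47: (idle)
t=48: (idle)

context switches = 13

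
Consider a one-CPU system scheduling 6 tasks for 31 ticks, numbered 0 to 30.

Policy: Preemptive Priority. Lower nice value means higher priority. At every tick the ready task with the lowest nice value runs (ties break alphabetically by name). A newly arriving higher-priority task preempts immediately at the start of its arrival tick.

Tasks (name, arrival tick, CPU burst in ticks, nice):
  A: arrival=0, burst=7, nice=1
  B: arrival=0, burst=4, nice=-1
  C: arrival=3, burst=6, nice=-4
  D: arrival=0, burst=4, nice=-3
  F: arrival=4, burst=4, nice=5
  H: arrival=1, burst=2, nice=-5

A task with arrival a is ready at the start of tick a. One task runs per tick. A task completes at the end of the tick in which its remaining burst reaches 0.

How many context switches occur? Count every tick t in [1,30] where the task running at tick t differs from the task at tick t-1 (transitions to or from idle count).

context switches = 7

t=0: ready={A,B,D} → run D
t=1: ready={A,B,D,H} → run H
t=2: ready={A,B,D,H} → run H
t=3: ready={A,B,C,D} → run C
t=4: ready={A,B,C,D,F} → run C
t=5: ready={A,B,C,D,F} → run C
t=6: ready={A,B,C,D,F} → run C
t=7: ready={A,B,C,D,F} → run C
t=8: ready={A,B,C,D,F} → run C
t=9: ready={A,B,D,F} → run D
t=10: ready={A,B,D,F} → run D
t=11: ready={A,B,D,F} → run D
t=12: ready={A,B,F} → run B
t=13: ready={A,B,F} → run B
t=14: ready={A,B,F} → run B
t=15: ready={A,B,F} → run B
t=16: ready={A,F} → run A
t=17: ready={A,F} → run A
t=18: ready={A,F} → run A
t=19: ready={A,F} → run A
t=20: ready={A,F} → run A
t=21: ready={A,F} → run A
t=22: ready={A,F} → run A
t=23: ready={F} → run F
t=24: ready={F} → run F
t=25: ready={F} → run F
t=26: ready={F} → run F
t=27: (idle)
t=28: (idle)
t=29: (idle)
t=30: (idle)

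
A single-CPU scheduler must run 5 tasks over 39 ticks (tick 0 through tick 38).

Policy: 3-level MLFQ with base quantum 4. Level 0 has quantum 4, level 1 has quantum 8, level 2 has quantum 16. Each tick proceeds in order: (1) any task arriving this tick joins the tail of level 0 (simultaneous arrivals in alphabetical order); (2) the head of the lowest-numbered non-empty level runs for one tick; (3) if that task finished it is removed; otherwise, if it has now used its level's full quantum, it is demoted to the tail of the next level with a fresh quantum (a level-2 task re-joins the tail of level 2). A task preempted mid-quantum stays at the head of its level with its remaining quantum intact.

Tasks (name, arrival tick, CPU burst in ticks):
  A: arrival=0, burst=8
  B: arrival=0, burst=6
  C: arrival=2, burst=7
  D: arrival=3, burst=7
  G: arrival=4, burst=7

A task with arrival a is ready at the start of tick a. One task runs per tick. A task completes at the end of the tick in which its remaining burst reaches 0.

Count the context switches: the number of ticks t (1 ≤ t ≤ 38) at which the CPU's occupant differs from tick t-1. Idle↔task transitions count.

t=0: L0/L1/L2 = AB/-/- → run A
t=1: L0/L1/L2 = AB/-/- → run A
t=2: L0/L1/L2 = ABC/-/- → run A
t=3: L0/L1/L2 = ABCD/-/- → run A
t=4: L0/L1/L2 = BCDG/A/- → run B
t=5: L0/L1/L2 = BCDG/A/- → run B
t=6: L0/L1/L2 = BCDG/A/- → run B
t=7: L0/L1/L2 = BCDG/A/- → run B
t=8: L0/L1/L2 = CDG/AB/- → run C
t=9: L0/L1/L2 = CDG/AB/- → run C
t=10: L0/L1/L2 = CDG/AB/- → run C
t=11: L0/L1/L2 = CDG/AB/- → run C
t=12: L0/L1/L2 = DG/ABC/- → run D
t=13: L0/L1/L2 = DG/ABC/- → run D
t=14: L0/L1/L2 = DG/ABC/- → run D
t=15: L0/L1/L2 = DG/ABC/- → run D
t=16: L0/L1/L2 = G/ABCD/- → run G
t=17: L0/L1/L2 = G/ABCD/- → run G
t=18: L0/L1/L2 = G/ABCD/- → run G
t=19: L0/L1/L2 = G/ABCD/- → run G
t=20: L0/L1/L2 = -/ABCDG/- → run A
t=21: L0/L1/L2 = -/ABCDG/- → run A
t=22: L0/L1/L2 = -/ABCDG/- → run A
t=23: L0/L1/L2 = -/ABCDG/- → run A
t=24: L0/L1/L2 = -/BCDG/- → run B
t=25: L0/L1/L2 = -/BCDG/- → run B
t=26: L0/L1/L2 = -/CDG/- → run C
t=27: L0/L1/L2 = -/CDG/- → run C
t=28: L0/L1/L2 = -/CDG/- → run C
t=29: L0/L1/L2 = -/DG/- → run D
t=30: L0/L1/L2 = -/DG/- → run D
t=31: L0/L1/L2 = -/DG/- → run D
t=32: L0/L1/L2 = -/G/- → run G
t=33: L0/L1/L2 = -/G/- → run G
t=34: L0/L1/L2 = -/G/- → run G
t=35: (idle)
t=36: (idle)
t=37: (idle)
t=38: (idle)

context switches = 10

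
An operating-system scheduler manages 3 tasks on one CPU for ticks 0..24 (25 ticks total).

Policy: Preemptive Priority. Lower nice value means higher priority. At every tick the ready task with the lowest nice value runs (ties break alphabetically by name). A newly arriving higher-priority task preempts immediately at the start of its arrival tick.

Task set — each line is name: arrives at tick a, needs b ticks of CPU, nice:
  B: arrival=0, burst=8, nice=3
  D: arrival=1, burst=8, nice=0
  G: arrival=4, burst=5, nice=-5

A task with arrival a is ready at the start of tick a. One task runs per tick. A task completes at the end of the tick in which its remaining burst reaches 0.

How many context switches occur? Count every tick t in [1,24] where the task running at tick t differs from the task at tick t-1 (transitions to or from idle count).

t=0: ready={B} → run B
t=1: ready={B,D} → run D
t=2: ready={B,D} → run D
t=3: ready={B,D} → run D
t=4: ready={B,D,G} → run G
t=5: ready={B,D,G} → run G
t=6: ready={B,D,G} → run G
t=7: ready={B,D,G} → run G
t=8: ready={B,D,G} → run G
t=9: ready={B,D} → run D
t=10: ready={B,D} → run D
t=11: ready={B,D} → run D
t=12: ready={B,D} → run D
t=13: ready={B,D} → run D
t=14: ready={B} → run B
t=15: ready={B} → run B
t=16: ready={B} → run B
t=17: ready={B} → run B
t=18: ready={B} → run B
t=19: ready={B} → run B
t=20: ready={B} → run B
t=21: (idle)
t=22: (idle)
t=23: (idle)
t=24: (idle)

context switches = 5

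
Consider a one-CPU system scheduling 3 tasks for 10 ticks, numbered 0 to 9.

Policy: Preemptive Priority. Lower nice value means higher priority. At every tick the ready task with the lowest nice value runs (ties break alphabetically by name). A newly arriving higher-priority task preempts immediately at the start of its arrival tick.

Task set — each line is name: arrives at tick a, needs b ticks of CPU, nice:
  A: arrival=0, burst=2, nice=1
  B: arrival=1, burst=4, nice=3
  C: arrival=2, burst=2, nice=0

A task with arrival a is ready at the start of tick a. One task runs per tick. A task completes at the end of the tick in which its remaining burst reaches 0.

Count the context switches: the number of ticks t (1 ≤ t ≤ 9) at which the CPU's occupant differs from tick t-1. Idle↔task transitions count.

t=0: ready={A} → run A
t=1: ready={A,B} → run A
t=2: ready={B,C} → run C
t=3: ready={B,C} → run C
t=4: ready={B} → run B
t=5: ready={B} → run B
t=6: ready={B} → run B
t=7: ready={B} → run B
t=8: (idle)
t=9: (idle)

context switches = 3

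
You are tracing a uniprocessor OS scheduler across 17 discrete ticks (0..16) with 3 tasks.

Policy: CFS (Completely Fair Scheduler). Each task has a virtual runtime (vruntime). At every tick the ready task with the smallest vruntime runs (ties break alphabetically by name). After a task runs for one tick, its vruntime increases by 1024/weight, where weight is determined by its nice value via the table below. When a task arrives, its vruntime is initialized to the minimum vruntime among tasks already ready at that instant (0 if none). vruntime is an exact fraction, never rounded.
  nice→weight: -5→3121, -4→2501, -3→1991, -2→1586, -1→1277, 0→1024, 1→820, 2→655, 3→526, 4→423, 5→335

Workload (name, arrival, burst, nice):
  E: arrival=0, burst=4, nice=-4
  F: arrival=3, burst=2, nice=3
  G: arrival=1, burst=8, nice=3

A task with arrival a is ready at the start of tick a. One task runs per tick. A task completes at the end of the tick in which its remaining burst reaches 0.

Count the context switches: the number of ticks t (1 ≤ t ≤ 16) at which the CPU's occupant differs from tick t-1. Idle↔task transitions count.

t=0: vr[E=0] → run E
t=1: vr[E=1024/2501 G=1024/2501] → run E
t=2: vr[E=2048/2501 G=1024/2501] → run G
t=3: vr[E=2048/2501 F=2048/2501 G=1549824/657763] → run E
t=4: vr[E=3072/2501 F=2048/2501 G=1549824/657763] → run F
t=5: vr[E=3072/2501 F=1819136/657763 G=1549824/657763] → run E
t=6: vr[F=1819136/657763 G=1549824/657763] → run G
t=7: vr[F=1819136/657763 G=2830336/657763] → run F
t=8: vr[G=2830336/657763] → run G
t=9: vr[G=4110848/657763] → run G
t=10: vr[G=5391360/657763] → run G
t=11: vr[G=6671872/657763] → run G
t=12: vr[G=7952384/657763] → run G
t=13: vr[G=9232896/657763] → run G
t=14: (idle)
t=15: (idle)
t=16: (idle)

context switches = 8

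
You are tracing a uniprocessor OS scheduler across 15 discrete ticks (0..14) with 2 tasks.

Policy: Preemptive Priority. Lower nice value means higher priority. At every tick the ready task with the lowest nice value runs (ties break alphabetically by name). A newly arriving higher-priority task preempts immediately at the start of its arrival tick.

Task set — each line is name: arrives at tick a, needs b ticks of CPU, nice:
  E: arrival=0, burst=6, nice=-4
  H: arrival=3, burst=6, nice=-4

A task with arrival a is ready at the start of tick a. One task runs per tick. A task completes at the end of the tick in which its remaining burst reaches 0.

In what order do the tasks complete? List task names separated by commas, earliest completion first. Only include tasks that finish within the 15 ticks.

t=0: ready={E} → run E
t=1: ready={E} → run E
t=2: ready={E} → run E
t=3: ready={E,H} → run E
t=4: ready={E,H} → run E
t=5: ready={E,H} → run E
t=6: ready={H} → run H
t=7: ready={H} → run H
t=8: ready={H} → run H
t=9: ready={H} → run H
t=10: ready={H} → run H
t=11: ready={H} → run H
t=12: (idle)
t=13: (idle)
t=14: (idle)

completion order = E, H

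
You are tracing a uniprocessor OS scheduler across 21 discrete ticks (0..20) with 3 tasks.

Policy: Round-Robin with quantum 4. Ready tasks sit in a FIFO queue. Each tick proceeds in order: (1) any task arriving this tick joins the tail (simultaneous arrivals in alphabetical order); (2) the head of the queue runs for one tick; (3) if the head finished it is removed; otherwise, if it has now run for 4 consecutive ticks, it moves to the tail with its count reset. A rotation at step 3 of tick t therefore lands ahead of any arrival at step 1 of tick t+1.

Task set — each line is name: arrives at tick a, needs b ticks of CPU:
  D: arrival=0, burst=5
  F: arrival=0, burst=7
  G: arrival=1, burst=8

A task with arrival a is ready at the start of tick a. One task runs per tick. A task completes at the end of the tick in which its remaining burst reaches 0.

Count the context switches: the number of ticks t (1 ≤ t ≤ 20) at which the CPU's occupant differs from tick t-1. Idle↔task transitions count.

t=0: queue=[D,F] q_used=0 → run D
t=1: queue=[D,F,G] q_used=1 → run D
t=2: queue=[D,F,G] q_used=2 → run D
t=3: queue=[D,F,G] q_used=3 → run D
t=4: queue=[F,G,D] q_used=0 → run F
t=5: queue=[F,G,D] q_used=1 → run F
t=6: queue=[F,G,D] q_used=2 → run F
t=7: queue=[F,G,D] q_used=3 → run F
t=8: queue=[G,D,F] q_used=0 → run G
t=9: queue=[G,D,F] q_used=1 → run G
t=10: queue=[G,D,F] q_used=2 → run G
t=11: queue=[G,D,F] q_used=3 → run G
t=12: queue=[D,F,G] q_used=0 → run D
t=13: queue=[F,G] q_used=0 → run F
t=14: queue=[F,G] q_used=1 → run F
t=15: queue=[F,G] q_used=2 → run F
t=16: queue=[G] q_used=0 → run G
t=17: queue=[G] q_used=1 → run G
t=18: queue=[G] q_used=2 → run G
t=19: queue=[G] q_used=3 → run G
t=20: (idle)

context switches = 6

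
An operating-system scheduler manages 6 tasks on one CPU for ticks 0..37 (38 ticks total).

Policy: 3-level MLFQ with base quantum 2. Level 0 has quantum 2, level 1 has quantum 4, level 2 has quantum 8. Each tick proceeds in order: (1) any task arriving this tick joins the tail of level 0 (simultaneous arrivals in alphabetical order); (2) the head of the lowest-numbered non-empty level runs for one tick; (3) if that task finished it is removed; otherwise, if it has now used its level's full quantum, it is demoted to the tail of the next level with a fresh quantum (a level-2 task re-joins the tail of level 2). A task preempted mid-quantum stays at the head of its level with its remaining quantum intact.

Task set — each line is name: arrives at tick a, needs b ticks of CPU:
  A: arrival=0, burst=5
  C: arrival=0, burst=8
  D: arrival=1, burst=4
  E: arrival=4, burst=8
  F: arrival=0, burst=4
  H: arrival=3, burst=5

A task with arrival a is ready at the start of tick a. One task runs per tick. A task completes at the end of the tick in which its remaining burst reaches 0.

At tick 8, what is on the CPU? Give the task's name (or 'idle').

t=0: L0/L1/L2 = ACF/-/- → run A
t=1: L0/L1/L2 = ACFD/-/- → run A
t=2: L0/L1/L2 = CFD/A/- → run C
t=3: L0/L1/L2 = CFDH/A/- → run C
t=4: L0/L1/L2 = FDHE/AC/- → run F
t=5: L0/L1/L2 = FDHE/AC/- → run F
t=6: L0/L1/L2 = DHE/ACF/- → run D
t=7: L0/L1/L2 = DHE/ACF/- → run D
t=8: L0/L1/L2 = HE/ACFD/- → run H
t=9: L0/L1/L2 = HE/ACFD/- → run H
t=10: L0/L1/L2 = E/ACFDH/- → run E
t=11: L0/L1/L2 = E/ACFDH/- → run E
t=12: L0/L1/L2 = -/ACFDHE/- → run A
t=13: L0/L1/L2 = -/ACFDHE/- → run A
t=14: L0/L1/L2 = -/ACFDHE/- → run A
t=15: L0/L1/L2 = -/CFDHE/- → run C
t=16: L0/L1/L2 = -/CFDHE/- → run C
t=17: L0/L1/L2 = -/CFDHE/- → run C
t=18: L0/L1/L2 = -/CFDHE/- → run C
t=19: L0/L1/L2 = -/FDHE/C → run F
t=20: L0/L1/L2 = -/FDHE/C → run F
t=21: L0/L1/L2 = -/DHE/C → run D
t=22: L0/L1/L2 = -/DHE/C → run D
t=23: L0/L1/L2 = -/HE/C → run H
t=24: L0/L1/L2 = -/HE/C → run H
t=25: L0/L1/L2 = -/HE/C → run H
t=26: L0/L1/L2 = -/E/C → run E
t=27: L0/L1/L2 = -/E/C → run E
t=28: L0/L1/L2 = -/E/C → run E
t=29: L0/L1/L2 = -/E/C → run E
t=30: L0/L1/L2 = -/-/CE → run C
t=31: L0/L1/L2 = -/-/CE → run C
t=32: L0/L1/L2 = -/-/E → run E
t=33: L0/L1/L2 = -/-/E → run E
t=34: (idle)
t=35: (idle)
t=36: (idle)
t=37: (idle)

running at tick 8 = H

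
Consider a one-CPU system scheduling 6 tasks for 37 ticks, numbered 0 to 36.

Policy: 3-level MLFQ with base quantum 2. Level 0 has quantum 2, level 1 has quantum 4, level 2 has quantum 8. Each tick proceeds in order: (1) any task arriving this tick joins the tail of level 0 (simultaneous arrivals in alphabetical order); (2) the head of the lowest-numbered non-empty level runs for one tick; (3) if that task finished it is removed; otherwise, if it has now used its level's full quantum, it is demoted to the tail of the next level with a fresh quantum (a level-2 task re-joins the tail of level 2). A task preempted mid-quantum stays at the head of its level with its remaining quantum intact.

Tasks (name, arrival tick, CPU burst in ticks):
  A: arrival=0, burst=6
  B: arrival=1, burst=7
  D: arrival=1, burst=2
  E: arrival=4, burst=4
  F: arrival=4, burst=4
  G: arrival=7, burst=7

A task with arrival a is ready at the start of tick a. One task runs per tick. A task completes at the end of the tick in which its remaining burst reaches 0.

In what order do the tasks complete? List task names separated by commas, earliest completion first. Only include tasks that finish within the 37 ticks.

completion order = D, A, E, F, B, G

t=0: L0/L1/L2 = A/-/- → run A
t=1: L0/L1/L2 = ABD/-/- → run A
t=2: L0/L1/L2 = BD/A/- → run B
t=3: L0/L1/L2 = BD/A/- → run B
t=4: L0/L1/L2 = DEF/AB/- → run D
t=5: L0/L1/L2 = DEF/AB/- → run D
t=6: L0/L1/L2 = EF/AB/- → run E
t=7: L0/L1/L2 = EFG/AB/- → run E
t=8: L0/L1/L2 = FG/ABE/- → run F
t=9: L0/L1/L2 = FG/ABE/- → run F
t=10: L0/L1/L2 = G/ABEF/- → run G
t=11: L0/L1/L2 = G/ABEF/- → run G
t=12: L0/L1/L2 = -/ABEFG/- → run A
t=13: L0/L1/L2 = -/ABEFG/- → run A
t=14: L0/L1/L2 = -/ABEFG/- → run A
t=15: L0/L1/L2 = -/ABEFG/- → run A
t=16: L0/L1/L2 = -/BEFG/- → run B
t=17: L0/L1/L2 = -/BEFG/- → run B
t=18: L0/L1/L2 = -/BEFG/- → run B
t=19: L0/L1/L2 = -/BEFG/- → run B
t=20: L0/L1/L2 = -/EFG/B → run E
t=21: L0/L1/L2 = -/EFG/B → run E
t=22: L0/L1/L2 = -/FG/B → run F
t=23: L0/L1/L2 = -/FG/B → run F
t=24: L0/L1/L2 = -/G/B → run G
t=25: L0/L1/L2 = -/G/B → run G
t=26: L0/L1/L2 = -/G/B → run G
t=27: L0/L1/L2 = -/G/B → run G
t=28: L0/L1/L2 = -/-/BG → run B
t=29: L0/L1/L2 = -/-/G → run G
t=30: (idle)
t=31: (idle)
t=32: (idle)
t=33: (idle)
t=34: (idle)
t=35: (idle)
t=36: (idle)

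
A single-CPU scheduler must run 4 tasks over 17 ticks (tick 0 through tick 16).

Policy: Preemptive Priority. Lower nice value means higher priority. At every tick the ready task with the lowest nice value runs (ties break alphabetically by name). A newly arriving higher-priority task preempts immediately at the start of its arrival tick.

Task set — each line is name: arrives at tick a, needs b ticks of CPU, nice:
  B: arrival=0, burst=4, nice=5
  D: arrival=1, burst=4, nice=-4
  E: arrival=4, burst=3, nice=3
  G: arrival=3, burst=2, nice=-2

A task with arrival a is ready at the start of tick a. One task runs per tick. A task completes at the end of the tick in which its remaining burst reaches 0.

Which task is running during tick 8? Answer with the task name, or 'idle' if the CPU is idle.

running at tick 8 = E

t=0: ready={B} → run B
t=1: ready={B,D} → run D
t=2: ready={B,D} → run D
t=3: ready={B,D,G} → run D
t=4: ready={B,D,E,G} → run D
t=5: ready={B,E,G} → run G
t=6: ready={B,E,G} → run G
t=7: ready={B,E} → run E
t=8: ready={B,E} → run E
t=9: ready={B,E} → run E
t=10: ready={B} → run B
t=11: ready={B} → run B
t=12: ready={B} → run B
t=13: (idle)
t=14: (idle)
t=15: (idle)
t=16: (idle)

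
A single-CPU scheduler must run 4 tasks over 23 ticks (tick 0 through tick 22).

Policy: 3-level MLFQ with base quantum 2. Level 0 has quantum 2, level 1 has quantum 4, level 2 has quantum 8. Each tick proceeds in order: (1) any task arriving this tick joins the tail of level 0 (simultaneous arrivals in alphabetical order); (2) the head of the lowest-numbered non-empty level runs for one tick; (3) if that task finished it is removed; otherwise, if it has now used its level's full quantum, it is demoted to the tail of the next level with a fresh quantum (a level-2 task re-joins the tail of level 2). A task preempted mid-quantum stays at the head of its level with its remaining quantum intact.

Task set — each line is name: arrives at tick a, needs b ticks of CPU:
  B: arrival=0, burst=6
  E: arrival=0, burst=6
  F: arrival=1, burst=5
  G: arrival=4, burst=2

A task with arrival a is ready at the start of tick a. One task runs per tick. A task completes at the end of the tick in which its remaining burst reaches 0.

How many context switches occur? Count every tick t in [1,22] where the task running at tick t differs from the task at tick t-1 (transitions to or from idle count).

t=0: L0/L1/L2 = BE/-/- → run B
t=1: L0/L1/L2 = BEF/-/- → run B
t=2: L0/L1/L2 = EF/B/- → run E
t=3: L0/L1/L2 = EF/B/- → run E
t=4: L0/L1/L2 = FG/BE/- → run F
t=5: L0/L1/L2 = FG/BE/- → run F
t=6: L0/L1/L2 = G/BEF/- → run G
t=7: L0/L1/L2 = G/BEF/- → run G
t=8: L0/L1/L2 = -/BEF/- → run B
t=9: L0/L1/L2 = -/BEF/- → run B
t=10: L0/L1/L2 = -/BEF/- → run B
t=11: L0/L1/L2 = -/BEF/- → run B
t=12: L0/L1/L2 = -/EF/- → run E
t=13: L0/L1/L2 = -/EF/- → run E
t=14: L0/L1/L2 = -/EF/- → run E
t=15: L0/L1/L2 = -/EF/- → run E
t=16: L0/L1/L2 = -/F/- → run F
t=17: L0/L1/L2 = -/F/- → run F
t=18: L0/L1/L2 = -/F/- → run F
t=19: (idle)
t=20: (idle)
t=21: (idle)
t=22: (idle)

context switches = 7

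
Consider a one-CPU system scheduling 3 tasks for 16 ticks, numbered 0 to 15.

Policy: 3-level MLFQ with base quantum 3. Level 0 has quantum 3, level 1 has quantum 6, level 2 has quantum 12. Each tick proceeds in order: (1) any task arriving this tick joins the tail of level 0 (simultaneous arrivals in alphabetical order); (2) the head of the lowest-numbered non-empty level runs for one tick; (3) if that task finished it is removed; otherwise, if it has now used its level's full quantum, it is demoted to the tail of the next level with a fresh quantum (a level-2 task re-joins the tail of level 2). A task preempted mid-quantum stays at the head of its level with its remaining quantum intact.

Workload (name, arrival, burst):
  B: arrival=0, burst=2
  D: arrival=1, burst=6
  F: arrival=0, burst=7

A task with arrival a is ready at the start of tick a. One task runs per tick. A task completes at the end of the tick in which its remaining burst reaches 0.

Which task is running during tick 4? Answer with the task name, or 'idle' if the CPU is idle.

running at tick 4 = F

t=0: L0/L1/L2 = BF/-/- → run B
t=1: L0/L1/L2 = BFD/-/- → run B
t=2: L0/L1/L2 = FD/-/- → run F
t=3: L0/L1/L2 = FD/-/- → run F
t=4: L0/L1/L2 = FD/-/- → run F
t=5: L0/L1/L2 = D/F/- → run D
t=6: L0/L1/L2 = D/F/- → run D
t=7: L0/L1/L2 = D/F/- → run D
t=8: L0/L1/L2 = -/FD/- → run F
t=9: L0/L1/L2 = -/FD/- → run F
t=10: L0/L1/L2 = -/FD/- → run F
t=11: L0/L1/L2 = -/FD/- → run F
t=12: L0/L1/L2 = -/D/- → run D
t=13: L0/L1/L2 = -/D/- → run D
t=14: L0/L1/L2 = -/D/- → run D
t=15: (idle)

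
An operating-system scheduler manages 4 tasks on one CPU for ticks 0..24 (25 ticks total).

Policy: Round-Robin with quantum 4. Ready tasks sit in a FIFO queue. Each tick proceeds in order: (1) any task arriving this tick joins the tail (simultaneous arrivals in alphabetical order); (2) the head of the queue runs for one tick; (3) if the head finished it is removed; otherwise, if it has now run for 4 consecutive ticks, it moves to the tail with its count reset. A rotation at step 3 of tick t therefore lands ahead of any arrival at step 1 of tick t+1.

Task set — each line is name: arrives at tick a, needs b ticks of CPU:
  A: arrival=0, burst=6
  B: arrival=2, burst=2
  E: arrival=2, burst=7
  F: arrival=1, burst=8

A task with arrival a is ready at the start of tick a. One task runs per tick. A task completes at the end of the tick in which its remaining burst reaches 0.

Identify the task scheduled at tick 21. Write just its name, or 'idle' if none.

t=0: queue=[A] q_used=0 → run A
t=1: queue=[A,F] q_used=1 → run A
t=2: queue=[A,F,B,E] q_used=2 → run A
t=3: queue=[A,F,B,E] q_used=3 → run A
t=4: queue=[F,B,E,A] q_used=0 → run F
t=5: queue=[F,B,E,A] q_used=1 → run F
t=6: queue=[F,B,E,A] q_used=2 → run F
t=7: queue=[F,B,E,A] q_used=3 → run F
t=8: queue=[B,E,A,F] q_used=0 → run B
t=9: queue=[B,E,A,F] q_used=1 → run B
t=10: queue=[E,A,F] q_used=0 → run E
t=11: queue=[E,A,F] q_used=1 → run E
t=12: queue=[E,A,F] q_used=2 → run E
t=13: queue=[E,A,F] q_used=3 → run E
t=14: queue=[A,F,E] q_used=0 → run A
t=15: queue=[A,F,E] q_used=1 → run A
t=16: queue=[F,E] q_used=0 → run F
t=17: queue=[F,E] q_used=1 → run F
t=18: queue=[F,E] q_used=2 → run F
t=19: queue=[F,E] q_used=3 → run F
t=20: queue=[E] q_used=0 → run E
t=21: queue=[E] q_used=1 → run E
t=22: queue=[E] q_used=2 → run E
t=23: (idle)
t=24: (idle)

running at tick 21 = E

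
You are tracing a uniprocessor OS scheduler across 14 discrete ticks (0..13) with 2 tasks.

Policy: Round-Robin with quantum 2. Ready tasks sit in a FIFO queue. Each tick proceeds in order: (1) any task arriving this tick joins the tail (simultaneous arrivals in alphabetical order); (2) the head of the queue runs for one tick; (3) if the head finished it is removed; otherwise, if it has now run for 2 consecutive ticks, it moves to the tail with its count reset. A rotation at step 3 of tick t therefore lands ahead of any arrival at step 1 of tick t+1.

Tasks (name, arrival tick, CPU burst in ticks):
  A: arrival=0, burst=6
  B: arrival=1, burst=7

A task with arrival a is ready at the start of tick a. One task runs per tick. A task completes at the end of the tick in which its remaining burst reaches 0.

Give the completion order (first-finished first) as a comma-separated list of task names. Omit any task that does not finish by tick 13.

t=0: queue=[A] q_used=0 → run A
t=1: queue=[A,B] q_used=1 → run A
t=2: queue=[B,A] q_used=0 → run B
t=3: queue=[B,A] q_used=1 → run B
t=4: queue=[A,B] q_used=0 → run A
t=5: queue=[A,B] q_used=1 → run A
t=6: queue=[B,A] q_used=0 → run B
t=7: queue=[B,A] q_used=1 → run B
t=8: queue=[A,B] q_used=0 → run A
t=9: queue=[A,B] q_used=1 → run A
t=10: queue=[B] q_used=0 → run B
t=11: queue=[B] q_used=1 → run B
t=12: queue=[B] q_used=0 → run B
t=13: (idle)

completion order = A, B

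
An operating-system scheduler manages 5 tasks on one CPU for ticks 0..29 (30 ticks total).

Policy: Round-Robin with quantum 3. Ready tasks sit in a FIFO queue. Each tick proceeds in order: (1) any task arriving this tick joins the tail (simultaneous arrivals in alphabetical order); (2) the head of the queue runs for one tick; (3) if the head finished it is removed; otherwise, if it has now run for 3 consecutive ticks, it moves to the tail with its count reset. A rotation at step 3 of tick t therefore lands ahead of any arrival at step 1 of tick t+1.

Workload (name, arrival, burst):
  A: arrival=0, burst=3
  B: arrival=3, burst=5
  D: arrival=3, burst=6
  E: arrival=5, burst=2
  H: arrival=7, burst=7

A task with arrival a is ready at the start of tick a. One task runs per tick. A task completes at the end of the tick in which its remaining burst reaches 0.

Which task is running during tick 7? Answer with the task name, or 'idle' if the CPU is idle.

t=0: queue=[A] q_used=0 → run A
t=1: queue=[A] q_used=1 → run A
t=2: queue=[A] q_used=2 → run A
t=3: queue=[B,D] q_used=0 → run B
t=4: queue=[B,D] q_used=1 → run B
t=5: queue=[B,D,E] q_used=2 → run B
t=6: queue=[D,E,B] q_used=0 → run D
t=7: queue=[D,E,B,H] q_used=1 → run D
t=8: queue=[D,E,B,H] q_used=2 → run D
t=9: queue=[E,B,H,D] q_used=0 → run E
t=10: queue=[E,B,H,D] q_used=1 → run E
t=11: queue=[B,H,D] q_used=0 → run B
t=12: queue=[B,H,D] q_used=1 → run B
t=13: queue=[H,D] q_used=0 → run H
t=14: queue=[H,D] q_used=1 → run H
t=15: queue=[H,D] q_used=2 → run H
t=16: queue=[D,H] q_used=0 → run D
t=17: queue=[D,H] q_used=1 → run D
t=18: queue=[D,H] q_used=2 → run D
t=19: queue=[H] q_used=0 → run H
t=20: queue=[H] q_used=1 → run H
t=21: queue=[H] q_used=2 → run H
t=22: queue=[H] q_used=0 → run H
t=23: (idle)
t=24: (idle)
t=25: (idle)
t=26: (idle)
t=27: (idle)
t=28: (idle)
t=29: (idle)

running at tick 7 = D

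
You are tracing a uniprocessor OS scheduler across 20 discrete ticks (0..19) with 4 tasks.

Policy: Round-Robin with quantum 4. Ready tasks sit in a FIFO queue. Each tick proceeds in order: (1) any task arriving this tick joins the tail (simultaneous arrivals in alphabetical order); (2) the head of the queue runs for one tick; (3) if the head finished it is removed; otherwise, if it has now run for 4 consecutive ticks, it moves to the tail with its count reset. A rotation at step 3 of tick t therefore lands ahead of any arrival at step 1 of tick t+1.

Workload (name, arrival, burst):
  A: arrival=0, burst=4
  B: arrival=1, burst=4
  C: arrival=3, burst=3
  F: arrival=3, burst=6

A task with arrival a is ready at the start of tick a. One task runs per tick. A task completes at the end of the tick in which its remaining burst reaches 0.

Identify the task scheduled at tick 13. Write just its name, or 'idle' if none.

t=0: queue=[A] q_used=0 → run A
t=1: queue=[A,B] q_used=1 → run A
t=2: queue=[A,B] q_used=2 → run A
t=3: queue=[A,B,C,F] q_used=3 → run A
t=4: queue=[B,C,F] q_used=0 → run B
t=5: queue=[B,C,F] q_used=1 → run B
t=6: queue=[B,C,F] q_used=2 → run B
t=7: queue=[B,C,F] q_used=3 → run B
t=8: queue=[C,F] q_used=0 → run C
t=9: queue=[C,F] q_used=1 → run C
t=10: queue=[C,F] q_used=2 → run C
t=11: queue=[F] q_used=0 → run F
t=12: queue=[F] q_used=1 → run F
t=13: queue=[F] q_used=2 → run F
t=14: queue=[F] q_used=3 → run F
t=15: queue=[F] q_used=0 → run F
t=16: queue=[F] q_used=1 → run F
t=17: (idle)
t=18: (idle)
t=19: (idle)

running at tick 13 = F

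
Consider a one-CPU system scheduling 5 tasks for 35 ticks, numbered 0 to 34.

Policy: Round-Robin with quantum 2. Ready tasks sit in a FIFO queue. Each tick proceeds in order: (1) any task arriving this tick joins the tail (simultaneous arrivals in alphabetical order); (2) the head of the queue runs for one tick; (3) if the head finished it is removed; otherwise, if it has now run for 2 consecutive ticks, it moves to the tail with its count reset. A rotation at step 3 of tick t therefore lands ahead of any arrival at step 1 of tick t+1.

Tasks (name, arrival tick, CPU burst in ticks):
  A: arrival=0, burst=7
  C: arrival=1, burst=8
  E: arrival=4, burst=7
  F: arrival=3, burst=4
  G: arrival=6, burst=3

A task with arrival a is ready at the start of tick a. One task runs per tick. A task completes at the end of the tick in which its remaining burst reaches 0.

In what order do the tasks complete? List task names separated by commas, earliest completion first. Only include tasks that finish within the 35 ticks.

t=0: queue=[A] q_used=0 → run A
t=1: queue=[A,C] q_used=1 → run A
t=2: queue=[C,A] q_used=0 → run C
t=3: queue=[C,A,F] q_used=1 → run C
t=4: queue=[A,F,C,E] q_used=0 → run A
t=5: queue=[A,F,C,E] q_used=1 → run A
t=6: queue=[F,C,E,A,G] q_used=0 → run F
t=7: queue=[F,C,E,A,G] q_used=1 → run F
t=8: queue=[C,E,A,G,F] q_used=0 → run C
t=9: queue=[C,E,A,G,F] q_used=1 → run C
t=10: queue=[E,A,G,F,C] q_used=0 → run E
t=11: queue=[E,A,G,F,C] q_used=1 → run E
t=12: queue=[A,G,F,C,E] q_used=0 → run A
t=13: queue=[A,G,F,C,E] q_used=1 → run A
t=14: queue=[G,F,C,E,A] q_used=0 → run G
t=15: queue=[G,F,C,E,A] q_used=1 → run G
t=16: queue=[F,C,E,A,G] q_used=0 → run F
t=17: queue=[F,C,E,A,G] q_used=1 → run F
t=18: queue=[C,E,A,G] q_used=0 → run C
t=19: queue=[C,E,A,G] q_used=1 → run C
t=20: queue=[E,A,G,C] q_used=0 → run E
t=21: queue=[E,A,G,C] q_used=1 → run E
t=22: queue=[A,G,C,E] q_used=0 → run A
t=23: queue=[G,C,E] q_used=0 → run G
t=24: queue=[C,E] q_used=0 → run C
t=25: queue=[C,E] q_used=1 → run C
t=26: queue=[E] q_used=0 → run E
t=27: queue=[E] q_used=1 → run E
t=28: queue=[E] q_used=0 → run E
t=29: (idle)
t=30: (idle)
t=31: (idle)
t=32: (idle)
t=33: (idle)
t=34: (idle)

completion order = F, A, G, C, E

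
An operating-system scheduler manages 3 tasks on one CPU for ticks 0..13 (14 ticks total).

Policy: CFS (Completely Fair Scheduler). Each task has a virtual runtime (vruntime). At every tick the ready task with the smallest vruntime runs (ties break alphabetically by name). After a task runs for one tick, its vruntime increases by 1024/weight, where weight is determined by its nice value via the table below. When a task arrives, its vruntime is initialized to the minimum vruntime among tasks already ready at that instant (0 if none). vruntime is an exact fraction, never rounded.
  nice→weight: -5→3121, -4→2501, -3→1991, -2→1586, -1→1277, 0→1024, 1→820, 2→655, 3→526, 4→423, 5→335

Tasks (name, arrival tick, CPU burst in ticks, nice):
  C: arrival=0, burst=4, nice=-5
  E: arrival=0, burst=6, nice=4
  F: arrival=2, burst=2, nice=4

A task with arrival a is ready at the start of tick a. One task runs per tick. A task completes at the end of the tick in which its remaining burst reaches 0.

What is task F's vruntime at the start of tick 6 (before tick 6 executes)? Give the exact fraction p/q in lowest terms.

vruntime(F, start of tick 6) = 3629056/1320183

t=0: vr[C=0 E=0] → run C
t=1: vr[C=1024/3121 E=0] → run E
t=2: vr[C=1024/3121 E=1024/423 F=1024/3121] → run C
t=3: vr[C=2048/3121 E=1024/423 F=1024/3121] → run F
t=4: vr[C=2048/3121 E=1024/423 F=3629056/1320183] → run C
t=5: vr[C=3072/3121 E=1024/423 F=3629056/1320183] → run C
t=6: vr[E=1024/423 F=3629056/1320183] → run E
t=7: vr[E=2048/423 F=3629056/1320183] → run F
t=8: vr[E=2048/423] → run E
t=9: vr[E=1024/141] → run E
t=10: vr[E=4096/423] → run E
t=11: vr[E=5120/423] → run E
t=12: (idle)
t=13: (idle)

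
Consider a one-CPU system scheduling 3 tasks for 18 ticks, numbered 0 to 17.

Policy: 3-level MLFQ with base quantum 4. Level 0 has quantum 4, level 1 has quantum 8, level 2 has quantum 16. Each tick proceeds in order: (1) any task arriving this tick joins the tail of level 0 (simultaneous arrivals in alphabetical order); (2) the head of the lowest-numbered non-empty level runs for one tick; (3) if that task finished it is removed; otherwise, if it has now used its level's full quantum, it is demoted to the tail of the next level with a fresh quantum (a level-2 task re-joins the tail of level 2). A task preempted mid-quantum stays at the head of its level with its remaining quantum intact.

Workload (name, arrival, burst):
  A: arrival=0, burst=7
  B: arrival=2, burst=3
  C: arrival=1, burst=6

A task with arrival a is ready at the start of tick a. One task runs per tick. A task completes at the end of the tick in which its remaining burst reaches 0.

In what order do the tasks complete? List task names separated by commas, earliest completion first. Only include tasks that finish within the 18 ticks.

t=0: L0/L1/L2 = A/-/- → run A
t=1: L0/L1/L2 = AC/-/- → run A
t=2: L0/L1/L2 = ACB/-/- → run A
t=3: L0/L1/L2 = ACB/-/- → run A
t=4: L0/L1/L2 = CB/A/- → run C
t=5: L0/L1/L2 = CB/A/- → run C
t=6: L0/L1/L2 = CB/A/- → run C
t=7: L0/L1/L2 = CB/A/- → run C
t=8: L0/L1/L2 = B/AC/- → run B
t=9: L0/L1/L2 = B/AC/- → run B
t=10: L0/L1/L2 = B/AC/- → run B
t=11: L0/L1/L2 = -/AC/- → run A
t=12: L0/L1/L2 = -/AC/- → run A
t=13: L0/L1/L2 = -/AC/- → run A
t=14: L0/L1/L2 = -/C/- → run C
t=15: L0/L1/L2 = -/C/- → run C
t=16: (idle)
t=17: (idle)

completion order = B, A, C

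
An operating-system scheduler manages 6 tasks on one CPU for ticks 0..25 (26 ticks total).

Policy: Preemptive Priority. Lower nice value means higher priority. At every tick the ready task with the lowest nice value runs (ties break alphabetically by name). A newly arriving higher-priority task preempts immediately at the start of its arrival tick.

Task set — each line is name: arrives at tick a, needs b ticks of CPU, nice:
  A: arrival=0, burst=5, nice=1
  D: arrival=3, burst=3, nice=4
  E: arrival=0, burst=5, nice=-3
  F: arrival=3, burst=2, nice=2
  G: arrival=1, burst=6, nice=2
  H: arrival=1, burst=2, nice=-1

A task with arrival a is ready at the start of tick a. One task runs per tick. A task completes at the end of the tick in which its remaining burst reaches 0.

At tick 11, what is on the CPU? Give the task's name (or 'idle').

t=0: ready={A,E} → run E
t=1: ready={A,E,G,H} → run E
t=2: ready={A,E,G,H} → run E
t=3: ready={A,D,E,F,G,H} → run E
t=4: ready={A,D,E,F,G,H} → run E
t=5: ready={A,D,F,G,H} → run H
t=6: ready={A,D,F,G,H} → run H
t=7: ready={A,D,F,G} → run A
t=8: ready={A,D,F,G} → run A
t=9: ready={A,D,F,G} → run A
t=10: ready={A,D,F,G} → run A
t=11: ready={A,D,F,G} → run A
t=12: ready={D,F,G} → run F
t=13: ready={D,F,G} → run F
t=14: ready={D,G} → run G
t=15: ready={D,G} → run G
t=16: ready={D,G} → run G
t=17: ready={D,G} → run G
t=18: ready={D,G} → run G
t=19: ready={D,G} → run G
t=20: ready={D} → run D
t=21: ready={D} → run D
t=22: ready={D} → run D
t=23: (idle)
t=24: (idle)
t=25: (idle)

running at tick 11 = A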